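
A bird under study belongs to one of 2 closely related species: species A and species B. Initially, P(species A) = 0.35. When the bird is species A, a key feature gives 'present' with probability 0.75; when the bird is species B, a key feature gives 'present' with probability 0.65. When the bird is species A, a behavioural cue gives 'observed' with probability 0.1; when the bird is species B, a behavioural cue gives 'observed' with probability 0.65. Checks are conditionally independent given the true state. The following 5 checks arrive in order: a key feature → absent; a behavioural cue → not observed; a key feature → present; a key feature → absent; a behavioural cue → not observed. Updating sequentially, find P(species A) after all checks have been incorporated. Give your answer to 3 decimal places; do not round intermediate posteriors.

0.677

After a key feature='absent': P(species A) = 0.25·0.3500 / (0.25·0.3500 + 0.35·0.6500) ≈ 0.2778
After a behavioural cue='not observed': P(species A) = 0.9·0.2778 / (0.9·0.2778 + 0.35·0.7222) ≈ 0.4972
After a key feature='present': P(species A) = 0.75·0.4972 / (0.75·0.4972 + 0.65·0.5028) ≈ 0.5330
After a key feature='absent': P(species A) = 0.25·0.5330 / (0.25·0.5330 + 0.35·0.4670) ≈ 0.4491
After a behavioural cue='not observed': P(species A) = 0.9·0.4491 / (0.9·0.4491 + 0.35·0.5509) ≈ 0.6770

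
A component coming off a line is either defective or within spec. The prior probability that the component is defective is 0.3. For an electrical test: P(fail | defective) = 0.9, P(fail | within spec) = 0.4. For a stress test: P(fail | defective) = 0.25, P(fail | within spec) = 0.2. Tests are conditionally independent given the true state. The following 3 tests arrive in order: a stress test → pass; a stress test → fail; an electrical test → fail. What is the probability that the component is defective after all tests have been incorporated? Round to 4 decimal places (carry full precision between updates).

0.5305

After a stress test='pass': P(defective) = 0.75·0.3000 / (0.75·0.3000 + 0.8·0.7000) ≈ 0.2866
After a stress test='fail': P(defective) = 0.25·0.2866 / (0.25·0.2866 + 0.2·0.7134) ≈ 0.3343
After an electrical test='fail': P(defective) = 0.9·0.3343 / (0.9·0.3343 + 0.4·0.6657) ≈ 0.5305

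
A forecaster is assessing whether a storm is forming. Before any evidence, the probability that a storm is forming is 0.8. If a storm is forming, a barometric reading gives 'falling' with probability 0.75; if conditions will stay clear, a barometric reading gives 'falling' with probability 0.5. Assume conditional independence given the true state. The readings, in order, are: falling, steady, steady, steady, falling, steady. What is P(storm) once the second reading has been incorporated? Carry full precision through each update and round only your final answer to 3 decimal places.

0.750

After 'falling': P(storm) = 0.75·0.8000 / (0.75·0.8000 + 0.5·0.2000) ≈ 0.8571
After 'steady': P(storm) = 0.25·0.8571 / (0.25·0.8571 + 0.5·0.1429) ≈ 0.7500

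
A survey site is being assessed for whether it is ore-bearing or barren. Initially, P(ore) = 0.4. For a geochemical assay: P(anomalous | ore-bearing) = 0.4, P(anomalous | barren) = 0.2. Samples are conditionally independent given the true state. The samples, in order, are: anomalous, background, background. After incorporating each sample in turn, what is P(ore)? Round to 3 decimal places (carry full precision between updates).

0.429

Apply Bayes' rule sequentially, carrying P(ore) forward.
After 'anomalous': P(ore) = 0.4·0.4000 / (0.4·0.4000 + 0.2·0.6000) ≈ 0.5714
After 'background': P(ore) = 0.6·0.5714 / (0.6·0.5714 + 0.8·0.4286) ≈ 0.5000
After 'background': P(ore) = 0.6·0.5000 / (0.6·0.5000 + 0.8·0.5000) ≈ 0.4286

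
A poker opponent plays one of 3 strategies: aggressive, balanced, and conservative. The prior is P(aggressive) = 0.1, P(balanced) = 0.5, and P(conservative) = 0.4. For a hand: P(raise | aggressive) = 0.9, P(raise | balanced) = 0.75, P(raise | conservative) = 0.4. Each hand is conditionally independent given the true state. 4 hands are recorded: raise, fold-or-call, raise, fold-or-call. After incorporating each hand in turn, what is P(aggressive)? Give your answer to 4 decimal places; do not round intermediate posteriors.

After 'raise': normaliser = 0.9·0.1000 + 0.75·0.5000 + 0.4·0.4000; P(aggressive) ≈ 0.1440, P(balanced) ≈ 0.6000, P(conservative) ≈ 0.2560
After 'fold-or-call': normaliser = 0.1·0.1440 + 0.25·0.6000 + 0.6·0.2560; P(aggressive) ≈ 0.0453, P(balanced) ≈ 0.4717, P(conservative) ≈ 0.4830
After 'raise': normaliser = 0.9·0.0453 + 0.75·0.4717 + 0.4·0.4830; P(aggressive) ≈ 0.0693, P(balanced) ≈ 0.6019, P(conservative) ≈ 0.3287
After 'fold-or-call': normaliser = 0.1·0.0693 + 0.25·0.6019 + 0.6·0.3287; P(aggressive) ≈ 0.0196, P(balanced) ≈ 0.4243, P(conservative) ≈ 0.5561

0.0196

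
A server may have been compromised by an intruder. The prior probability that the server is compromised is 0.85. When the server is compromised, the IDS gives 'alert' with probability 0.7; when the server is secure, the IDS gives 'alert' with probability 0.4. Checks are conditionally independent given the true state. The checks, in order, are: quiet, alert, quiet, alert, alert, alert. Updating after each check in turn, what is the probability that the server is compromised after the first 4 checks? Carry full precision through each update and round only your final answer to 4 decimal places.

0.8127

After 'quiet': P(compromised) = 0.3·0.8500 / (0.3·0.8500 + 0.6·0.1500) ≈ 0.7391
After 'alert': P(compromised) = 0.7·0.7391 / (0.7·0.7391 + 0.4·0.2609) ≈ 0.8322
After 'quiet': P(compromised) = 0.3·0.8322 / (0.3·0.8322 + 0.6·0.1678) ≈ 0.7126
After 'alert': P(compromised) = 0.7·0.7126 / (0.7·0.7126 + 0.4·0.2874) ≈ 0.8127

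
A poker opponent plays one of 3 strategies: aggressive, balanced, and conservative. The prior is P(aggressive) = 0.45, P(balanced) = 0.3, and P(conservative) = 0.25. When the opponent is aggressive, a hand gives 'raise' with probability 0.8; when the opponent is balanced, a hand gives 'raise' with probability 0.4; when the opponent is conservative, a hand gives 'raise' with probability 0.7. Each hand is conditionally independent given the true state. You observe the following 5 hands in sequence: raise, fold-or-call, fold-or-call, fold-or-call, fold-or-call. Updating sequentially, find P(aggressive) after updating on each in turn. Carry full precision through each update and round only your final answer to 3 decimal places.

Each posterior becomes the prior for the next update.
After 'raise': normaliser = 0.8·0.4500 + 0.4·0.3000 + 0.7·0.2500; P(aggressive) ≈ 0.5496, P(balanced) ≈ 0.1832, P(conservative) ≈ 0.2672
After 'fold-or-call': normaliser = 0.2·0.5496 + 0.6·0.1832 + 0.3·0.2672; P(aggressive) ≈ 0.3664, P(balanced) ≈ 0.3664, P(conservative) ≈ 0.2672
After 'fold-or-call': normaliser = 0.2·0.3664 + 0.6·0.3664 + 0.3·0.2672; P(aggressive) ≈ 0.1963, P(balanced) ≈ 0.5890, P(conservative) ≈ 0.2147
After 'fold-or-call': normaliser = 0.2·0.1963 + 0.6·0.5890 + 0.3·0.2147; P(aggressive) ≈ 0.0859, P(balanced) ≈ 0.7732, P(conservative) ≈ 0.1409
After 'fold-or-call': normaliser = 0.2·0.0859 + 0.6·0.7732 + 0.3·0.1409; P(aggressive) ≈ 0.0328, P(balanced) ≈ 0.8864, P(conservative) ≈ 0.0808

0.033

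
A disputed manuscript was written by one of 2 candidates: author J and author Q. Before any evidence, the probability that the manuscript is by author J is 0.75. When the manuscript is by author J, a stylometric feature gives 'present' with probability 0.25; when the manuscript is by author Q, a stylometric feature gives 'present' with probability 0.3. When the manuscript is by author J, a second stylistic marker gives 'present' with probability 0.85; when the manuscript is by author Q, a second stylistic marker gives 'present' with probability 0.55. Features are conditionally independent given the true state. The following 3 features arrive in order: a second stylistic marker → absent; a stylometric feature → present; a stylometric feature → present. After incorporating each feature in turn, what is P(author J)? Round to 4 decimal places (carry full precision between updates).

After a second stylistic marker='absent': P(author J) = 0.15·0.7500 / (0.15·0.7500 + 0.45·0.2500) ≈ 0.5000
After a stylometric feature='present': P(author J) = 0.25·0.5000 / (0.25·0.5000 + 0.3·0.5000) ≈ 0.4545
After a stylometric feature='present': P(author J) = 0.25·0.4545 / (0.25·0.4545 + 0.3·0.5455) ≈ 0.4098

0.4098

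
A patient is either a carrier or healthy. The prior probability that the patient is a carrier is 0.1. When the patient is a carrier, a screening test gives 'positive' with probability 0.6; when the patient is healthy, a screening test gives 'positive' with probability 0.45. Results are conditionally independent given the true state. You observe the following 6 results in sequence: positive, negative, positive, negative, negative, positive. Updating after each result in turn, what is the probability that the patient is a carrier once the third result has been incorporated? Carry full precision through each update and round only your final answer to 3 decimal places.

0.126

After 'positive': P(carrier) = 0.6·0.1000 / (0.6·0.1000 + 0.45·0.9000) ≈ 0.1290
After 'negative': P(carrier) = 0.4·0.1290 / (0.4·0.1290 + 0.55·0.8710) ≈ 0.0973
After 'positive': P(carrier) = 0.6·0.0973 / (0.6·0.0973 + 0.45·0.9027) ≈ 0.1256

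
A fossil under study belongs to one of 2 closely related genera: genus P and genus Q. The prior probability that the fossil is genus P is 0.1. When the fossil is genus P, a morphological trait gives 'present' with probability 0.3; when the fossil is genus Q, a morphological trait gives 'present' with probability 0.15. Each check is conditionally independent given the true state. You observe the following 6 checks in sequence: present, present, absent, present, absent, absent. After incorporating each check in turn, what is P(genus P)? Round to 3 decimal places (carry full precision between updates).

After 'present': P(genus P) = 0.3·0.1000 / (0.3·0.1000 + 0.15·0.9000) ≈ 0.1818
After 'present': P(genus P) = 0.3·0.1818 / (0.3·0.1818 + 0.15·0.8182) ≈ 0.3077
After 'absent': P(genus P) = 0.7·0.3077 / (0.7·0.3077 + 0.85·0.6923) ≈ 0.2679
After 'present': P(genus P) = 0.3·0.2679 / (0.3·0.2679 + 0.15·0.7321) ≈ 0.4226
After 'absent': P(genus P) = 0.7·0.4226 / (0.7·0.4226 + 0.85·0.5774) ≈ 0.3761
After 'absent': P(genus P) = 0.7·0.3761 / (0.7·0.3761 + 0.85·0.6239) ≈ 0.3318

0.332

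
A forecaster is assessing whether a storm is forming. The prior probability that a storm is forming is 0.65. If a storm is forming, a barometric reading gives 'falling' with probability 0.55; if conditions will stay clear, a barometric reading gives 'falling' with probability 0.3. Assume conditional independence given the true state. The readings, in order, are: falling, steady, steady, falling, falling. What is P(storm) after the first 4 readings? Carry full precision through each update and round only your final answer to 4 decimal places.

0.7206

Apply Bayes' rule sequentially, carrying P(storm) forward.
After 'falling': P(storm) = 0.55·0.6500 / (0.55·0.6500 + 0.3·0.3500) ≈ 0.7730
After 'steady': P(storm) = 0.45·0.7730 / (0.45·0.7730 + 0.7·0.2270) ≈ 0.6864
After 'steady': P(storm) = 0.45·0.6864 / (0.45·0.6864 + 0.7·0.3136) ≈ 0.5846
After 'falling': P(storm) = 0.55·0.5846 / (0.55·0.5846 + 0.3·0.4154) ≈ 0.7206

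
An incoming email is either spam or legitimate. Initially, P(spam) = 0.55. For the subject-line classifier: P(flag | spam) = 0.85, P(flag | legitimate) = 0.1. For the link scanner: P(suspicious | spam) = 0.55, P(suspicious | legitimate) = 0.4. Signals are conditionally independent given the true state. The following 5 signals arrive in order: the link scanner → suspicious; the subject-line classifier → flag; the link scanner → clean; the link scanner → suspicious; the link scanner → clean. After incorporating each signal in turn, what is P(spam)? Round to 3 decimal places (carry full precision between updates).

0.917

Each posterior becomes the prior for the next update.
After the link scanner='suspicious': P(spam) = 0.55·0.5500 / (0.55·0.5500 + 0.4·0.4500) ≈ 0.6269
After the subject-line classifier='flag': P(spam) = 0.85·0.6269 / (0.85·0.6269 + 0.1·0.3731) ≈ 0.9346
After the link scanner='clean': P(spam) = 0.45·0.9346 / (0.45·0.9346 + 0.6·0.0654) ≈ 0.9146
After the link scanner='suspicious': P(spam) = 0.55·0.9146 / (0.55·0.9146 + 0.4·0.0854) ≈ 0.9364
After the link scanner='clean': P(spam) = 0.45·0.9364 / (0.45·0.9364 + 0.6·0.0636) ≈ 0.9170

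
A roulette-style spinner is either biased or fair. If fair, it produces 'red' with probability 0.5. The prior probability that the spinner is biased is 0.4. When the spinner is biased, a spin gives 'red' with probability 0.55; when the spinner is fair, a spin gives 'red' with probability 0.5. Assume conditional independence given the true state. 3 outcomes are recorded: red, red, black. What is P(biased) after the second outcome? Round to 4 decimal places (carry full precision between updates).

0.4465

Each posterior becomes the prior for the next update.
After 'red': P(biased) = 0.55·0.4000 / (0.55·0.4000 + 0.5·0.6000) ≈ 0.4231
After 'red': P(biased) = 0.55·0.4231 / (0.55·0.4231 + 0.5·0.5769) ≈ 0.4465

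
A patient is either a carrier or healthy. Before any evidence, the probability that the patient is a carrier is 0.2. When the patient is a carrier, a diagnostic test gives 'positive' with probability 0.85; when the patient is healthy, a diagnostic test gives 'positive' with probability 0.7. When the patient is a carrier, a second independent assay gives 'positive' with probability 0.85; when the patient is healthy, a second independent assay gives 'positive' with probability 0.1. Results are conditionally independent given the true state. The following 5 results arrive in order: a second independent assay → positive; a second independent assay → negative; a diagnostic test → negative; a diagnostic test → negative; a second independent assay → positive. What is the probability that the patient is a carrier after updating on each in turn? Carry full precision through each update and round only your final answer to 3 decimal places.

After a second independent assay='positive': P(carrier) = 0.85·0.2000 / (0.85·0.2000 + 0.1·0.8000) ≈ 0.6800
After a second independent assay='negative': P(carrier) = 0.15·0.6800 / (0.15·0.6800 + 0.9·0.3200) ≈ 0.2615
After a diagnostic test='negative': P(carrier) = 0.15·0.2615 / (0.15·0.2615 + 0.3·0.7385) ≈ 0.1504
After a diagnostic test='negative': P(carrier) = 0.15·0.1504 / (0.15·0.1504 + 0.3·0.8496) ≈ 0.0813
After a second independent assay='positive': P(carrier) = 0.85·0.0813 / (0.85·0.0813 + 0.1·0.9187) ≈ 0.4294

0.429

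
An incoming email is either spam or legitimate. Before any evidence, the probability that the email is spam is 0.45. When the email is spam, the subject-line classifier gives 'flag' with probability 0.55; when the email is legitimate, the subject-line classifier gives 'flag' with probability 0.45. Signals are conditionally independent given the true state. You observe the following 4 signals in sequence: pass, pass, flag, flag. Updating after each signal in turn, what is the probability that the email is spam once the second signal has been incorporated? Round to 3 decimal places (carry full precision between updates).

0.354

After 'pass': P(spam) = 0.45·0.4500 / (0.45·0.4500 + 0.55·0.5500) ≈ 0.4010
After 'pass': P(spam) = 0.45·0.4010 / (0.45·0.4010 + 0.55·0.5990) ≈ 0.3539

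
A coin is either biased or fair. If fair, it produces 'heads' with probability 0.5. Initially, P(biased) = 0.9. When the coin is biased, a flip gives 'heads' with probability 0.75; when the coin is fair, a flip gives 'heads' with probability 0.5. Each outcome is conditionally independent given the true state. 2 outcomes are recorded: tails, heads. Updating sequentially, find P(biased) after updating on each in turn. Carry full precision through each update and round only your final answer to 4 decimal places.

0.8710

Each posterior becomes the prior for the next update.
After 'tails': P(biased) = 0.25·0.9000 / (0.25·0.9000 + 0.5·0.1000) ≈ 0.8182
After 'heads': P(biased) = 0.75·0.8182 / (0.75·0.8182 + 0.5·0.1818) ≈ 0.8710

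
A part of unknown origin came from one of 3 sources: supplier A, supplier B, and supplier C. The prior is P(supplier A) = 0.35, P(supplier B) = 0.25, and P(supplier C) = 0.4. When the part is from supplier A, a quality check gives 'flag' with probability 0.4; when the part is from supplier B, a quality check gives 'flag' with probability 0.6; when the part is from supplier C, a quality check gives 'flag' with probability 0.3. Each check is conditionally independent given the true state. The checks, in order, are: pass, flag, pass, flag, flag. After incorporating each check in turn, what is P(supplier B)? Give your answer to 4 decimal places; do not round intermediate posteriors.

Each posterior becomes the prior for the next update.
After 'pass': normaliser = 0.6·0.3500 + 0.4·0.2500 + 0.7·0.4000; P(supplier A) ≈ 0.3559, P(supplier B) ≈ 0.1695, P(supplier C) ≈ 0.4746
After 'flag': normaliser = 0.4·0.3559 + 0.6·0.1695 + 0.3·0.4746; P(supplier A) ≈ 0.3684, P(supplier B) ≈ 0.2632, P(supplier C) ≈ 0.3684
After 'pass': normaliser = 0.6·0.3684 + 0.4·0.2632 + 0.7·0.3684; P(supplier A) ≈ 0.3784, P(supplier B) ≈ 0.1802, P(supplier C) ≈ 0.4414
After 'flag': normaliser = 0.4·0.3784 + 0.6·0.1802 + 0.3·0.4414; P(supplier A) ≈ 0.3862, P(supplier B) ≈ 0.2759, P(supplier C) ≈ 0.3379
After 'flag': normaliser = 0.4·0.3862 + 0.6·0.2759 + 0.3·0.3379; P(supplier A) ≈ 0.3666, P(supplier B) ≈ 0.3928, P(supplier C) ≈ 0.2406

0.3928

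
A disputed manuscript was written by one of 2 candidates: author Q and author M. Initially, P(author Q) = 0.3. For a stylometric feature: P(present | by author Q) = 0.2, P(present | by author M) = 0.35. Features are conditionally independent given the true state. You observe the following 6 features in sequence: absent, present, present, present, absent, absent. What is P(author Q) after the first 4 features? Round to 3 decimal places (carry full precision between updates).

After 'absent': P(author Q) = 0.8·0.3000 / (0.8·0.3000 + 0.65·0.7000) ≈ 0.3453
After 'present': P(author Q) = 0.2·0.3453 / (0.2·0.3453 + 0.35·0.6547) ≈ 0.2316
After 'present': P(author Q) = 0.2·0.2316 / (0.2·0.2316 + 0.35·0.7684) ≈ 0.1469
After 'present': P(author Q) = 0.2·0.1469 / (0.2·0.1469 + 0.35·0.8531) ≈ 0.0896

0.090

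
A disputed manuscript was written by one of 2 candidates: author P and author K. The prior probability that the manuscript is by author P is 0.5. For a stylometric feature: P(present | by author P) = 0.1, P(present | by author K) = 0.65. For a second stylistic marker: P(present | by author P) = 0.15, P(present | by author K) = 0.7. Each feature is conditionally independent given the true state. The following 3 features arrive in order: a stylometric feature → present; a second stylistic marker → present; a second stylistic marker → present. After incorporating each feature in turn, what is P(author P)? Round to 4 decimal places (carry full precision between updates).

Apply Bayes' rule sequentially, carrying P(author P) forward.
After a stylometric feature='present': P(author P) = 0.1·0.5000 / (0.1·0.5000 + 0.65·0.5000) ≈ 0.1333
After a second stylistic marker='present': P(author P) = 0.15·0.1333 / (0.15·0.1333 + 0.7·0.8667) ≈ 0.0319
After a second stylistic marker='present': P(author P) = 0.15·0.0319 / (0.15·0.0319 + 0.7·0.9681) ≈ 0.0070

0.0070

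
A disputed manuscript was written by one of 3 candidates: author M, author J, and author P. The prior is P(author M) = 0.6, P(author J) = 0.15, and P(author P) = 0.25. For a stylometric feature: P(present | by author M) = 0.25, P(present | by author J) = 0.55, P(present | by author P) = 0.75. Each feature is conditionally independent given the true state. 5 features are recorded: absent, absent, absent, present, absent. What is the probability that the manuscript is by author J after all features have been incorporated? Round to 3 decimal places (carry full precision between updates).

0.066

After 'absent': normaliser = 0.75·0.6000 + 0.45·0.1500 + 0.25·0.2500; P(author M) ≈ 0.7759, P(author J) ≈ 0.1164, P(author P) ≈ 0.1078
After 'absent': normaliser = 0.75·0.7759 + 0.45·0.1164 + 0.25·0.1078; P(author M) ≈ 0.8801, P(author J) ≈ 0.0792, P(author P) ≈ 0.0407
After 'absent': normaliser = 0.75·0.8801 + 0.45·0.0792 + 0.25·0.0407; P(author M) ≈ 0.9351, P(author J) ≈ 0.0505, P(author P) ≈ 0.0144
After 'present': normaliser = 0.25·0.9351 + 0.55·0.0505 + 0.75·0.0144; P(author M) ≈ 0.8583, P(author J) ≈ 0.1020, P(author P) ≈ 0.0397
After 'absent': normaliser = 0.75·0.8583 + 0.45·0.1020 + 0.25·0.0397; P(author M) ≈ 0.9202, P(author J) ≈ 0.0656, P(author P) ≈ 0.0142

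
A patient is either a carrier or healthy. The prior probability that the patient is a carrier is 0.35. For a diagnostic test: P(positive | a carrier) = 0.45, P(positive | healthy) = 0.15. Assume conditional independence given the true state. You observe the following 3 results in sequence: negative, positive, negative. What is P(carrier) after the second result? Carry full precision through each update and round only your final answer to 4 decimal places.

0.5111

Each posterior becomes the prior for the next update.
After 'negative': P(carrier) = 0.55·0.3500 / (0.55·0.3500 + 0.85·0.6500) ≈ 0.2584
After 'positive': P(carrier) = 0.45·0.2584 / (0.45·0.2584 + 0.15·0.7416) ≈ 0.5111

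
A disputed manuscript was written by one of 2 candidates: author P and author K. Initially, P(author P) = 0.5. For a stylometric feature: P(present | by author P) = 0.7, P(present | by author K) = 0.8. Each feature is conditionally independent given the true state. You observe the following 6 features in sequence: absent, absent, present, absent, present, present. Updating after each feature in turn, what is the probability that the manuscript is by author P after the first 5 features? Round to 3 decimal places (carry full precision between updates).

After 'absent': P(author P) = 0.3·0.5000 / (0.3·0.5000 + 0.2·0.5000) ≈ 0.6000
After 'absent': P(author P) = 0.3·0.6000 / (0.3·0.6000 + 0.2·0.4000) ≈ 0.6923
After 'present': P(author P) = 0.7·0.6923 / (0.7·0.6923 + 0.8·0.3077) ≈ 0.6632
After 'absent': P(author P) = 0.3·0.6632 / (0.3·0.6632 + 0.2·0.3368) ≈ 0.7470
After 'present': P(author P) = 0.7·0.7470 / (0.7·0.7470 + 0.8·0.2530) ≈ 0.7210

0.721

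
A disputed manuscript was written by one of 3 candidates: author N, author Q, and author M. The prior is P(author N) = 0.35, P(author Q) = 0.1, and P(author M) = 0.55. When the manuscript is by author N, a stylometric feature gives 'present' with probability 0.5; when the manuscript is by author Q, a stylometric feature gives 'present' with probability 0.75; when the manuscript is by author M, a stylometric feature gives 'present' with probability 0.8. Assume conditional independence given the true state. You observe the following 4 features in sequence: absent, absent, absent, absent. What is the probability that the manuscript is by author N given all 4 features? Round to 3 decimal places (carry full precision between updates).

0.945

Apply Bayes' rule sequentially, carrying P(author N) forward.
After 'absent': normaliser = 0.5·0.3500 + 0.25·0.1000 + 0.2·0.5500; P(author N) ≈ 0.5645, P(author Q) ≈ 0.0806, P(author M) ≈ 0.3548
After 'absent': normaliser = 0.5·0.5645 + 0.25·0.0806 + 0.2·0.3548; P(author N) ≈ 0.7559, P(author Q) ≈ 0.0540, P(author M) ≈ 0.1901
After 'absent': normaliser = 0.5·0.7559 + 0.25·0.0540 + 0.2·0.1901; P(author N) ≈ 0.8801, P(author Q) ≈ 0.0314, P(author M) ≈ 0.0885
After 'absent': normaliser = 0.5·0.8801 + 0.25·0.0314 + 0.2·0.0885; P(author N) ≈ 0.9451, P(author Q) ≈ 0.0169, P(author M) ≈ 0.0380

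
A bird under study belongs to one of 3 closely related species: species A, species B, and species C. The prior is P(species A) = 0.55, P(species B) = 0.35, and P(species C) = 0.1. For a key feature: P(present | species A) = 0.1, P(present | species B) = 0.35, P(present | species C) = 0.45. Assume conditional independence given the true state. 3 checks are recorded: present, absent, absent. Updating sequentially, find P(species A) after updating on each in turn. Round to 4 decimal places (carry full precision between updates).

Apply Bayes' rule sequentially, carrying P(species A) forward.
After 'present': normaliser = 0.1·0.5500 + 0.35·0.3500 + 0.45·0.1000; P(species A) ≈ 0.2472, P(species B) ≈ 0.5506, P(species C) ≈ 0.2022
After 'absent': normaliser = 0.9·0.2472 + 0.65·0.5506 + 0.55·0.2022; P(species A) ≈ 0.3217, P(species B) ≈ 0.5175, P(species C) ≈ 0.1608
After 'absent': normaliser = 0.9·0.3217 + 0.65·0.5175 + 0.55·0.1608; P(species A) ≈ 0.4053, P(species B) ≈ 0.4709, P(species C) ≈ 0.1238

0.4053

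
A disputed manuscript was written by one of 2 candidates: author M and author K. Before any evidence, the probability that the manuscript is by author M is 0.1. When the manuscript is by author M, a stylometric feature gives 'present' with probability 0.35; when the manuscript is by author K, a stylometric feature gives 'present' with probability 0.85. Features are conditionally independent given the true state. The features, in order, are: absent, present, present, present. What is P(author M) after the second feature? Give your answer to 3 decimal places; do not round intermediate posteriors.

After 'absent': P(author M) = 0.65·0.1000 / (0.65·0.1000 + 0.15·0.9000) ≈ 0.3250
After 'present': P(author M) = 0.35·0.3250 / (0.35·0.3250 + 0.85·0.6750) ≈ 0.1655

0.165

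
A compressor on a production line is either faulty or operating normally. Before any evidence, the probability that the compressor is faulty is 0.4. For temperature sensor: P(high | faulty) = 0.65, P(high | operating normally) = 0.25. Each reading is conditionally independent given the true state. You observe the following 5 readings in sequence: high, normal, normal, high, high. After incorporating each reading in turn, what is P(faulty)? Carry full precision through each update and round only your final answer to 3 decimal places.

Each posterior becomes the prior for the next update.
After 'high': P(faulty) = 0.65·0.4000 / (0.65·0.4000 + 0.25·0.6000) ≈ 0.6341
After 'normal': P(faulty) = 0.35·0.6341 / (0.35·0.6341 + 0.75·0.3659) ≈ 0.4472
After 'normal': P(faulty) = 0.35·0.4472 / (0.35·0.4472 + 0.75·0.5528) ≈ 0.2740
After 'high': P(faulty) = 0.65·0.2740 / (0.65·0.2740 + 0.25·0.7260) ≈ 0.4953
After 'high': P(faulty) = 0.65·0.4953 / (0.65·0.4953 + 0.25·0.5047) ≈ 0.7185

0.718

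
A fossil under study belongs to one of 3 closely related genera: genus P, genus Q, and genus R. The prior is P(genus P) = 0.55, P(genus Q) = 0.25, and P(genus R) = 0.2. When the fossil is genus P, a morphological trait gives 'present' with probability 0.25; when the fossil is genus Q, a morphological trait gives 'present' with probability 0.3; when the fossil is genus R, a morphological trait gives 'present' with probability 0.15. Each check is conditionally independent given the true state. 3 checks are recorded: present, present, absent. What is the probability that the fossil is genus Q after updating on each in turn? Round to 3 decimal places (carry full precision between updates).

After 'present': normaliser = 0.25·0.5500 + 0.3·0.2500 + 0.15·0.2000; P(genus P) ≈ 0.5670, P(genus Q) ≈ 0.3093, P(genus R) ≈ 0.1237
After 'present': normaliser = 0.25·0.5670 + 0.3·0.3093 + 0.15·0.1237; P(genus P) ≈ 0.5601, P(genus Q) ≈ 0.3666, P(genus R) ≈ 0.0733
After 'absent': normaliser = 0.75·0.5601 + 0.7·0.3666 + 0.85·0.0733; P(genus P) ≈ 0.5684, P(genus Q) ≈ 0.3473, P(genus R) ≈ 0.0843

0.347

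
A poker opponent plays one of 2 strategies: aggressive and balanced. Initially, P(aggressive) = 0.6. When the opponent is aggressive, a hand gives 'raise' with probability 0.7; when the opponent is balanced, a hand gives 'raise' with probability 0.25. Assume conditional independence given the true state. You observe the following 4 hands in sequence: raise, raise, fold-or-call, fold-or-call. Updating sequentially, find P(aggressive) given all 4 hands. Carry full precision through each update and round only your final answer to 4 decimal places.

0.6530

After 'raise': P(aggressive) = 0.7·0.6000 / (0.7·0.6000 + 0.25·0.4000) ≈ 0.8077
After 'raise': P(aggressive) = 0.7·0.8077 / (0.7·0.8077 + 0.25·0.1923) ≈ 0.9216
After 'fold-or-call': P(aggressive) = 0.3·0.9216 / (0.3·0.9216 + 0.75·0.0784) ≈ 0.8247
After 'fold-or-call': P(aggressive) = 0.3·0.8247 / (0.3·0.8247 + 0.75·0.1753) ≈ 0.6530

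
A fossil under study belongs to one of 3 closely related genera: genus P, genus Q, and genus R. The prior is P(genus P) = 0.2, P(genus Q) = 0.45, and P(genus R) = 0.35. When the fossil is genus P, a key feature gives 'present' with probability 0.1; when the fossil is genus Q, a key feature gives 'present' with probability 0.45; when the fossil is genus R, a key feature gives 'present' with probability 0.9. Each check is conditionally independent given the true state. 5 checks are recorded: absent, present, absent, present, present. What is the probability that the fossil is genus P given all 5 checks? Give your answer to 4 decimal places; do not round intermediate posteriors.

After 'absent': normaliser = 0.9·0.2000 + 0.55·0.4500 + 0.1·0.3500; P(genus P) ≈ 0.3892, P(genus Q) ≈ 0.5351, P(genus R) ≈ 0.0757
After 'present': normaliser = 0.1·0.3892 + 0.45·0.5351 + 0.9·0.0757; P(genus P) ≈ 0.1119, P(genus Q) ≈ 0.6923, P(genus R) ≈ 0.1958
After 'absent': normaliser = 0.9·0.1119 + 0.55·0.6923 + 0.1·0.1958; P(genus P) ≈ 0.2010, P(genus Q) ≈ 0.7599, P(genus R) ≈ 0.0391
After 'present': normaliser = 0.1·0.2010 + 0.45·0.7599 + 0.9·0.0391; P(genus P) ≈ 0.0506, P(genus Q) ≈ 0.8609, P(genus R) ≈ 0.0885
After 'present': normaliser = 0.1·0.0506 + 0.45·0.8609 + 0.9·0.0885; P(genus P) ≈ 0.0107, P(genus Q) ≈ 0.8205, P(genus R) ≈ 0.1688

0.0107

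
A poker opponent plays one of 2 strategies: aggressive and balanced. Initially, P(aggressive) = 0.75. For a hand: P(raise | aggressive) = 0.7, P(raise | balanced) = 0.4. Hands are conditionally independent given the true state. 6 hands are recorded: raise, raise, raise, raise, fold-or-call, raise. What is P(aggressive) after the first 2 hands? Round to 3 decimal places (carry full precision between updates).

After 'raise': P(aggressive) = 0.7·0.7500 / (0.7·0.7500 + 0.4·0.2500) ≈ 0.8400
After 'raise': P(aggressive) = 0.7·0.8400 / (0.7·0.8400 + 0.4·0.1600) ≈ 0.9018

0.902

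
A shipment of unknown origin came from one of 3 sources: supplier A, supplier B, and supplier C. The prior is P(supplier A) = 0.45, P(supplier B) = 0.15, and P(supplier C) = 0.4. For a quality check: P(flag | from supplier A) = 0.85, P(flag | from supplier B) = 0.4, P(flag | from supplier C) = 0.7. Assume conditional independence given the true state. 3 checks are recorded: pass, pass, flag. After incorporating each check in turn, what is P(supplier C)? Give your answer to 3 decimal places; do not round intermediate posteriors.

After 'pass': normaliser = 0.15·0.4500 + 0.6·0.1500 + 0.3·0.4000; P(supplier A) ≈ 0.2432, P(supplier B) ≈ 0.3243, P(supplier C) ≈ 0.4324
After 'pass': normaliser = 0.15·0.2432 + 0.6·0.3243 + 0.3·0.4324; P(supplier A) ≈ 0.1011, P(supplier B) ≈ 0.5393, P(supplier C) ≈ 0.3596
After 'flag': normaliser = 0.85·0.1011 + 0.4·0.5393 + 0.7·0.3596; P(supplier A) ≈ 0.1553, P(supplier B) ≈ 0.3898, P(supplier C) ≈ 0.4548

0.455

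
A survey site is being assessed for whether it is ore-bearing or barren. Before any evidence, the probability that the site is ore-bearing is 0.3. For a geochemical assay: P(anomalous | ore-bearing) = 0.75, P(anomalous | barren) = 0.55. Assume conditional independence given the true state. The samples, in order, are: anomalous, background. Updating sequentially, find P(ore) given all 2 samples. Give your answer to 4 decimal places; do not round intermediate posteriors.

0.2451

Apply Bayes' rule sequentially, carrying P(ore) forward.
After 'anomalous': P(ore) = 0.75·0.3000 / (0.75·0.3000 + 0.55·0.7000) ≈ 0.3689
After 'background': P(ore) = 0.25·0.3689 / (0.25·0.3689 + 0.45·0.6311) ≈ 0.2451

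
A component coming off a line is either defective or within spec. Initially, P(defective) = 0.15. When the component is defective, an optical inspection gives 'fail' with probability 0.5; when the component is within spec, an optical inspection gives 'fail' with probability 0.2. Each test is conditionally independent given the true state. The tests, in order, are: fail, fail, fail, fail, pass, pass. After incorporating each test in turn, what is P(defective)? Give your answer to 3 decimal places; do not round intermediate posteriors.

Each posterior becomes the prior for the next update.
After 'fail': P(defective) = 0.5·0.1500 / (0.5·0.1500 + 0.2·0.8500) ≈ 0.3061
After 'fail': P(defective) = 0.5·0.3061 / (0.5·0.3061 + 0.2·0.6939) ≈ 0.5245
After 'fail': P(defective) = 0.5·0.5245 / (0.5·0.5245 + 0.2·0.4755) ≈ 0.7339
After 'fail': P(defective) = 0.5·0.7339 / (0.5·0.7339 + 0.2·0.2661) ≈ 0.8733
After 'pass': P(defective) = 0.5·0.8733 / (0.5·0.8733 + 0.8·0.1267) ≈ 0.8116
After 'pass': P(defective) = 0.5·0.8116 / (0.5·0.8116 + 0.8·0.1884) ≈ 0.7292

0.729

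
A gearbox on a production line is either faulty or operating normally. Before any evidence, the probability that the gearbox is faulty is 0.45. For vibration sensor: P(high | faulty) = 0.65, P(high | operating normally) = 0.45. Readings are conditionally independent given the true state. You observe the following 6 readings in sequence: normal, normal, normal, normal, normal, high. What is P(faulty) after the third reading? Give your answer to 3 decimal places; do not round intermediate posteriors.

After 'normal': P(faulty) = 0.35·0.4500 / (0.35·0.4500 + 0.55·0.5500) ≈ 0.3424
After 'normal': P(faulty) = 0.35·0.3424 / (0.35·0.3424 + 0.55·0.6576) ≈ 0.2489
After 'normal': P(faulty) = 0.35·0.2489 / (0.35·0.2489 + 0.55·0.7511) ≈ 0.1741

0.174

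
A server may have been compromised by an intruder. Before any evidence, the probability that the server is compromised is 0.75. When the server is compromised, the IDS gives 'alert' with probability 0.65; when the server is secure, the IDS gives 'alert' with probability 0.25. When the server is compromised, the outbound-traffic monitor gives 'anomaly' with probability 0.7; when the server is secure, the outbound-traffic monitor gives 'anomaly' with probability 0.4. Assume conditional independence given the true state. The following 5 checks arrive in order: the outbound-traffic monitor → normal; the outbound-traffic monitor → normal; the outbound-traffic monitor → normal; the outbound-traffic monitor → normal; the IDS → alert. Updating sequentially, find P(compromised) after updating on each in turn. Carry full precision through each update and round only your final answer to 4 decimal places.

After the outbound-traffic monitor='normal': P(compromised) = 0.3·0.7500 / (0.3·0.7500 + 0.6·0.2500) ≈ 0.6000
After the outbound-traffic monitor='normal': P(compromised) = 0.3·0.6000 / (0.3·0.6000 + 0.6·0.4000) ≈ 0.4286
After the outbound-traffic monitor='normal': P(compromised) = 0.3·0.4286 / (0.3·0.4286 + 0.6·0.5714) ≈ 0.2727
After the outbound-traffic monitor='normal': P(compromised) = 0.3·0.2727 / (0.3·0.2727 + 0.6·0.7273) ≈ 0.1579
After the IDS='alert': P(compromised) = 0.65·0.1579 / (0.65·0.1579 + 0.25·0.8421) ≈ 0.3277

0.3277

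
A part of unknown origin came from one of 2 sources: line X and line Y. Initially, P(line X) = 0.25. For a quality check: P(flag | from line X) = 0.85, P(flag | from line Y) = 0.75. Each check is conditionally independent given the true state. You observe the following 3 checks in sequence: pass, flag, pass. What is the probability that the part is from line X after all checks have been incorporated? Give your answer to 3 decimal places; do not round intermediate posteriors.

After 'pass': P(line X) = 0.15·0.2500 / (0.15·0.2500 + 0.25·0.7500) ≈ 0.1667
After 'flag': P(line X) = 0.85·0.1667 / (0.85·0.1667 + 0.75·0.8333) ≈ 0.1848
After 'pass': P(line X) = 0.15·0.1848 / (0.15·0.1848 + 0.25·0.8152) ≈ 0.1197

0.120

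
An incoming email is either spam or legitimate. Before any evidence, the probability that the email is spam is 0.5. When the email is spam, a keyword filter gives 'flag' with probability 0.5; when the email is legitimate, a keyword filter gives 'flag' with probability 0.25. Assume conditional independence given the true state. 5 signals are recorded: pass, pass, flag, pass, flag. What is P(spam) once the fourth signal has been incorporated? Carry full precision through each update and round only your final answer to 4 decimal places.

0.3721

After 'pass': P(spam) = 0.5·0.5000 / (0.5·0.5000 + 0.75·0.5000) ≈ 0.4000
After 'pass': P(spam) = 0.5·0.4000 / (0.5·0.4000 + 0.75·0.6000) ≈ 0.3077
After 'flag': P(spam) = 0.5·0.3077 / (0.5·0.3077 + 0.25·0.6923) ≈ 0.4706
After 'pass': P(spam) = 0.5·0.4706 / (0.5·0.4706 + 0.75·0.5294) ≈ 0.3721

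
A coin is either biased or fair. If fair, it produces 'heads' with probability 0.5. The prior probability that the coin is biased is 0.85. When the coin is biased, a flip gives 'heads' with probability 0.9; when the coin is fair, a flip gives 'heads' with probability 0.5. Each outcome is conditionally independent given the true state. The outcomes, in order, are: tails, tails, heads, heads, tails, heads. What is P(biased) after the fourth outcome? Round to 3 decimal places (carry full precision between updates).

After 'tails': P(biased) = 0.1·0.8500 / (0.1·0.8500 + 0.5·0.1500) ≈ 0.5312
After 'tails': P(biased) = 0.1·0.5312 / (0.1·0.5312 + 0.5·0.4688) ≈ 0.1848
After 'heads': P(biased) = 0.9·0.1848 / (0.9·0.1848 + 0.5·0.8152) ≈ 0.2898
After 'heads': P(biased) = 0.9·0.2898 / (0.9·0.2898 + 0.5·0.7102) ≈ 0.4234

0.423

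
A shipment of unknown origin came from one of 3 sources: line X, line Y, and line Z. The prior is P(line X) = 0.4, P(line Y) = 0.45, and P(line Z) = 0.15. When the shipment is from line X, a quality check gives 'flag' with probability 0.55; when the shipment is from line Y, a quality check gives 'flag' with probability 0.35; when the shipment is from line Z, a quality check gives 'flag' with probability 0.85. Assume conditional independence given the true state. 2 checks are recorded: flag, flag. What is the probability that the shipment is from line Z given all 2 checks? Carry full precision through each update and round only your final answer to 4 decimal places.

After 'flag': normaliser = 0.55·0.4000 + 0.35·0.4500 + 0.85·0.1500; P(line X) ≈ 0.4356, P(line Y) ≈ 0.3119, P(line Z) ≈ 0.2525
After 'flag': normaliser = 0.55·0.4356 + 0.35·0.3119 + 0.85·0.2525; P(line X) ≈ 0.4253, P(line Y) ≈ 0.1938, P(line Z) ≈ 0.3809

0.3809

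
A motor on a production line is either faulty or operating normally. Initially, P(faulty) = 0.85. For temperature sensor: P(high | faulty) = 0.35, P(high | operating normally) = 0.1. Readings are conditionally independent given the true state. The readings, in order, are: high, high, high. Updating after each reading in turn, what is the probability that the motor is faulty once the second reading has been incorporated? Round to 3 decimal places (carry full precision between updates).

0.986

Each posterior becomes the prior for the next update.
After 'high': P(faulty) = 0.35·0.8500 / (0.35·0.8500 + 0.1·0.1500) ≈ 0.9520
After 'high': P(faulty) = 0.35·0.9520 / (0.35·0.9520 + 0.1·0.0480) ≈ 0.9858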